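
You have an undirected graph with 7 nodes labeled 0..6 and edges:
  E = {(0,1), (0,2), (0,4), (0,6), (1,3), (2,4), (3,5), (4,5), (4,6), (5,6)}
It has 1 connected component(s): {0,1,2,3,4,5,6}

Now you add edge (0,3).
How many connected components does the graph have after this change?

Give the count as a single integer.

Initial component count: 1
Add (0,3): endpoints already in same component. Count unchanged: 1.
New component count: 1

Answer: 1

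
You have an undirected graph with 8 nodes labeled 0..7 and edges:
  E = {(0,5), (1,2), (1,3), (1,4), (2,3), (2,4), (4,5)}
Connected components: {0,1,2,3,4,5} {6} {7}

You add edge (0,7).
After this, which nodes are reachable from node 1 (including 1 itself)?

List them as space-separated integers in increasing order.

Before: nodes reachable from 1: {0,1,2,3,4,5}
Adding (0,7): merges 1's component with another. Reachability grows.
After: nodes reachable from 1: {0,1,2,3,4,5,7}

Answer: 0 1 2 3 4 5 7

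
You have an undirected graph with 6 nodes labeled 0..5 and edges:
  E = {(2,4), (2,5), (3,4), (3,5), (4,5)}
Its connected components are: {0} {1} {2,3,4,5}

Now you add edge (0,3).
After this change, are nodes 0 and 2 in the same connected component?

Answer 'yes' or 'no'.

Initial components: {0} {1} {2,3,4,5}
Adding edge (0,3): merges {0} and {2,3,4,5}.
New components: {0,2,3,4,5} {1}
Are 0 and 2 in the same component? yes

Answer: yes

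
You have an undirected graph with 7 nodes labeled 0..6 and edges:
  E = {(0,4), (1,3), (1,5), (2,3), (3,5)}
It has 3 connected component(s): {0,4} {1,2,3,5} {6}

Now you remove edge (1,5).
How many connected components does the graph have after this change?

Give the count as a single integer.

Initial component count: 3
Remove (1,5): not a bridge. Count unchanged: 3.
  After removal, components: {0,4} {1,2,3,5} {6}
New component count: 3

Answer: 3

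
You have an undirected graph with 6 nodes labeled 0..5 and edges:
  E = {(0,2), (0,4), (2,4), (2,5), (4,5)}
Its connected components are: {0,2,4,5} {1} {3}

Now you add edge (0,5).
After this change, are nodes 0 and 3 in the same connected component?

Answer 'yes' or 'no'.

Answer: no

Derivation:
Initial components: {0,2,4,5} {1} {3}
Adding edge (0,5): both already in same component {0,2,4,5}. No change.
New components: {0,2,4,5} {1} {3}
Are 0 and 3 in the same component? no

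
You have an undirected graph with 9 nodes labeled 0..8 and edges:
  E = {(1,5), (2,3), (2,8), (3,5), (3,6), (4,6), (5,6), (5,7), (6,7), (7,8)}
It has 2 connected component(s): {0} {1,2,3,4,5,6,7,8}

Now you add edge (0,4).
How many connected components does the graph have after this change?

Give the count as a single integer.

Answer: 1

Derivation:
Initial component count: 2
Add (0,4): merges two components. Count decreases: 2 -> 1.
New component count: 1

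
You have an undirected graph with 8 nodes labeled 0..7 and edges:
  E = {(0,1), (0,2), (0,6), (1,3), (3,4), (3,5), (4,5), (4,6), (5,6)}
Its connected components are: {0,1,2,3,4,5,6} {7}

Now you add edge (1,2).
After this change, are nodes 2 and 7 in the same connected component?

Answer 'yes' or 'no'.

Answer: no

Derivation:
Initial components: {0,1,2,3,4,5,6} {7}
Adding edge (1,2): both already in same component {0,1,2,3,4,5,6}. No change.
New components: {0,1,2,3,4,5,6} {7}
Are 2 and 7 in the same component? no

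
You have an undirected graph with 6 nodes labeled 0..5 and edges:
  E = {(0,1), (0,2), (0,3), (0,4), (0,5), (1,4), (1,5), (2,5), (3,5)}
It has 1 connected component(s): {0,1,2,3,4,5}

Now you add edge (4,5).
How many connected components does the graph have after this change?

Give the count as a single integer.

Initial component count: 1
Add (4,5): endpoints already in same component. Count unchanged: 1.
New component count: 1

Answer: 1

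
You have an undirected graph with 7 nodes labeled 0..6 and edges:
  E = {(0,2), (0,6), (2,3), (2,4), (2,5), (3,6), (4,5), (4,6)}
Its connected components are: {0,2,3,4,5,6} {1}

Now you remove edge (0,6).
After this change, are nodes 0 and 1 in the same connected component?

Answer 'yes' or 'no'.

Initial components: {0,2,3,4,5,6} {1}
Removing edge (0,6): not a bridge — component count unchanged at 2.
New components: {0,2,3,4,5,6} {1}
Are 0 and 1 in the same component? no

Answer: no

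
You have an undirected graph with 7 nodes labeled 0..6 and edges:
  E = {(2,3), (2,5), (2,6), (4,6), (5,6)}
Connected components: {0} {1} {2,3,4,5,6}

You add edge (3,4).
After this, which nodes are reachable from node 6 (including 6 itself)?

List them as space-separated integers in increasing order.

Before: nodes reachable from 6: {2,3,4,5,6}
Adding (3,4): both endpoints already in same component. Reachability from 6 unchanged.
After: nodes reachable from 6: {2,3,4,5,6}

Answer: 2 3 4 5 6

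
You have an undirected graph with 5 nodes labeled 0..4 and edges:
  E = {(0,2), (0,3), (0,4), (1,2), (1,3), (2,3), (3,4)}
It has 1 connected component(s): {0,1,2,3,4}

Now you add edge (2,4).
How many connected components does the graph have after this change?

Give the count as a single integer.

Answer: 1

Derivation:
Initial component count: 1
Add (2,4): endpoints already in same component. Count unchanged: 1.
New component count: 1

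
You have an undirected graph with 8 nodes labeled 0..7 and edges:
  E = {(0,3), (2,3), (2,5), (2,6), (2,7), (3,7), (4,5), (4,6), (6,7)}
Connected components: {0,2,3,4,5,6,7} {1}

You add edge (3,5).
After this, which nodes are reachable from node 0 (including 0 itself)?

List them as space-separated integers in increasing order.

Before: nodes reachable from 0: {0,2,3,4,5,6,7}
Adding (3,5): both endpoints already in same component. Reachability from 0 unchanged.
After: nodes reachable from 0: {0,2,3,4,5,6,7}

Answer: 0 2 3 4 5 6 7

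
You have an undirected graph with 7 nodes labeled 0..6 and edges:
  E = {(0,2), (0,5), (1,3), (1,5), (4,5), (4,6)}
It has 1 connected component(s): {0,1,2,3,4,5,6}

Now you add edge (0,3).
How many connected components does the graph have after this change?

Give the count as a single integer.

Initial component count: 1
Add (0,3): endpoints already in same component. Count unchanged: 1.
New component count: 1

Answer: 1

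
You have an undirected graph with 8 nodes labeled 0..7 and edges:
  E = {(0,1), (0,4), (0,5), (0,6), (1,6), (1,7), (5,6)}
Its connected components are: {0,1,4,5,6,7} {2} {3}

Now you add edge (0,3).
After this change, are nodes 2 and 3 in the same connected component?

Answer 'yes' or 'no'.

Initial components: {0,1,4,5,6,7} {2} {3}
Adding edge (0,3): merges {0,1,4,5,6,7} and {3}.
New components: {0,1,3,4,5,6,7} {2}
Are 2 and 3 in the same component? no

Answer: no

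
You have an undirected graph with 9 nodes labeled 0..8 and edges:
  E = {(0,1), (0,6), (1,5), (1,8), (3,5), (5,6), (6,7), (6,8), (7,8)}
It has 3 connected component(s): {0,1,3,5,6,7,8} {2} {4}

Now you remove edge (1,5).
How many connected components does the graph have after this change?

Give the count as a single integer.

Initial component count: 3
Remove (1,5): not a bridge. Count unchanged: 3.
  After removal, components: {0,1,3,5,6,7,8} {2} {4}
New component count: 3

Answer: 3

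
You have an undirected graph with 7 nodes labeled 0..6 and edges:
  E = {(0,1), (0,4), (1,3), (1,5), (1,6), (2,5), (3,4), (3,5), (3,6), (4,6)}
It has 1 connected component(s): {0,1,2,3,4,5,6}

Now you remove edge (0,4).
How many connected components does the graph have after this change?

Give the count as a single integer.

Initial component count: 1
Remove (0,4): not a bridge. Count unchanged: 1.
  After removal, components: {0,1,2,3,4,5,6}
New component count: 1

Answer: 1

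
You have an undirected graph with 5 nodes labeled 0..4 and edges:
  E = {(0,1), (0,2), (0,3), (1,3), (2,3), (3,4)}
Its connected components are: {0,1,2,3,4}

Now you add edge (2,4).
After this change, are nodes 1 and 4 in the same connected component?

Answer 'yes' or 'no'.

Answer: yes

Derivation:
Initial components: {0,1,2,3,4}
Adding edge (2,4): both already in same component {0,1,2,3,4}. No change.
New components: {0,1,2,3,4}
Are 1 and 4 in the same component? yes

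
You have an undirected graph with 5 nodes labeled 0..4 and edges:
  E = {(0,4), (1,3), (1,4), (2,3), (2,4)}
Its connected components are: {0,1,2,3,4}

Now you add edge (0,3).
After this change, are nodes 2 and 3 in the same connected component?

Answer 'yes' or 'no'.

Initial components: {0,1,2,3,4}
Adding edge (0,3): both already in same component {0,1,2,3,4}. No change.
New components: {0,1,2,3,4}
Are 2 and 3 in the same component? yes

Answer: yes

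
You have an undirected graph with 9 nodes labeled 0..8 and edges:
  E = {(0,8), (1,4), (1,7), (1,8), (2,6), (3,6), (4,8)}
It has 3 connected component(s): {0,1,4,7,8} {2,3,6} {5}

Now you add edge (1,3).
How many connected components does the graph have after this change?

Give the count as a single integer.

Initial component count: 3
Add (1,3): merges two components. Count decreases: 3 -> 2.
New component count: 2

Answer: 2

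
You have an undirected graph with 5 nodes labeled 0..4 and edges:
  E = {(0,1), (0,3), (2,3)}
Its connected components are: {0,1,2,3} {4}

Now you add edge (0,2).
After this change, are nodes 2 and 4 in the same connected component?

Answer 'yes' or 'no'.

Answer: no

Derivation:
Initial components: {0,1,2,3} {4}
Adding edge (0,2): both already in same component {0,1,2,3}. No change.
New components: {0,1,2,3} {4}
Are 2 and 4 in the same component? no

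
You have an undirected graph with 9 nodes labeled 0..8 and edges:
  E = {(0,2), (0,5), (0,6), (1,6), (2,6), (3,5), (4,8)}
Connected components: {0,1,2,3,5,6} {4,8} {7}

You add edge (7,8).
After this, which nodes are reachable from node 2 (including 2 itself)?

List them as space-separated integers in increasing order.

Before: nodes reachable from 2: {0,1,2,3,5,6}
Adding (7,8): merges two components, but neither contains 2. Reachability from 2 unchanged.
After: nodes reachable from 2: {0,1,2,3,5,6}

Answer: 0 1 2 3 5 6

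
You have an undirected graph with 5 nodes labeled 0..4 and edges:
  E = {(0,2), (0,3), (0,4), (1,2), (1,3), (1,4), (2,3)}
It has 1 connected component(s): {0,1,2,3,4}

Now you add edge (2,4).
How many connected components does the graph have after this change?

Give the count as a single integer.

Answer: 1

Derivation:
Initial component count: 1
Add (2,4): endpoints already in same component. Count unchanged: 1.
New component count: 1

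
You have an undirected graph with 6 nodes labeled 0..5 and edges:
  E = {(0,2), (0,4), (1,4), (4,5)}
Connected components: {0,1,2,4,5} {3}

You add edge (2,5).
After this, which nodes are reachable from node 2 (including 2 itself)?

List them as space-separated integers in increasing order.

Answer: 0 1 2 4 5

Derivation:
Before: nodes reachable from 2: {0,1,2,4,5}
Adding (2,5): both endpoints already in same component. Reachability from 2 unchanged.
After: nodes reachable from 2: {0,1,2,4,5}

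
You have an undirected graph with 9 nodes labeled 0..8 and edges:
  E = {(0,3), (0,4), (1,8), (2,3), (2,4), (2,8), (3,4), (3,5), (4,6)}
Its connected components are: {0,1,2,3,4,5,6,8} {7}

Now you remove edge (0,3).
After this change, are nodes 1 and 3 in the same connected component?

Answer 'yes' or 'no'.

Initial components: {0,1,2,3,4,5,6,8} {7}
Removing edge (0,3): not a bridge — component count unchanged at 2.
New components: {0,1,2,3,4,5,6,8} {7}
Are 1 and 3 in the same component? yes

Answer: yes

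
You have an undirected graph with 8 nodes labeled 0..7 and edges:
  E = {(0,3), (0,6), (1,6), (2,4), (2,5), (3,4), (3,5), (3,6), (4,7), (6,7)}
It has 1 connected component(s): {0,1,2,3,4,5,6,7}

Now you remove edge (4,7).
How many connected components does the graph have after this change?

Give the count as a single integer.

Answer: 1

Derivation:
Initial component count: 1
Remove (4,7): not a bridge. Count unchanged: 1.
  After removal, components: {0,1,2,3,4,5,6,7}
New component count: 1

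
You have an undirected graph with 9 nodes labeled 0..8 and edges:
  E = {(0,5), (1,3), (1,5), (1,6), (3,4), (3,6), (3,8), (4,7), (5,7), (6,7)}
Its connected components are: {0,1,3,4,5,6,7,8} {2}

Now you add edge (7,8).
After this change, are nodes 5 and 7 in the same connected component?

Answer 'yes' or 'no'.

Answer: yes

Derivation:
Initial components: {0,1,3,4,5,6,7,8} {2}
Adding edge (7,8): both already in same component {0,1,3,4,5,6,7,8}. No change.
New components: {0,1,3,4,5,6,7,8} {2}
Are 5 and 7 in the same component? yes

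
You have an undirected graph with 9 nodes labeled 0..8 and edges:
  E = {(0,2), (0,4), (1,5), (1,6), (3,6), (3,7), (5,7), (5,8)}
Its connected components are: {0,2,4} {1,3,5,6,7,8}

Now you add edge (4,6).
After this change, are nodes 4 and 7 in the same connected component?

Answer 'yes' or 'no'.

Answer: yes

Derivation:
Initial components: {0,2,4} {1,3,5,6,7,8}
Adding edge (4,6): merges {0,2,4} and {1,3,5,6,7,8}.
New components: {0,1,2,3,4,5,6,7,8}
Are 4 and 7 in the same component? yes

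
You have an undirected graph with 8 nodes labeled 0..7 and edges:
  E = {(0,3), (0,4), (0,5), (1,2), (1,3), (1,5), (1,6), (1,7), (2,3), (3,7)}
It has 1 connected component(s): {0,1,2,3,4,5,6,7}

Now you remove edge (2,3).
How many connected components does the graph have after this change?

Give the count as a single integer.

Initial component count: 1
Remove (2,3): not a bridge. Count unchanged: 1.
  After removal, components: {0,1,2,3,4,5,6,7}
New component count: 1

Answer: 1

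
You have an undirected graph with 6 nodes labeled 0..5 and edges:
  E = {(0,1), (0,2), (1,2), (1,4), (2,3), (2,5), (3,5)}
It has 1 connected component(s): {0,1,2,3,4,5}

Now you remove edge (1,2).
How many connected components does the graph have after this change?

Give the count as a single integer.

Answer: 1

Derivation:
Initial component count: 1
Remove (1,2): not a bridge. Count unchanged: 1.
  After removal, components: {0,1,2,3,4,5}
New component count: 1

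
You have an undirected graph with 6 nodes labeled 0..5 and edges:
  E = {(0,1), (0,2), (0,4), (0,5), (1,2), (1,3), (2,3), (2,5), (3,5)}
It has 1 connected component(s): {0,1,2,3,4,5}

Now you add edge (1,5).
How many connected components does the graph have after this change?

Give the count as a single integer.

Initial component count: 1
Add (1,5): endpoints already in same component. Count unchanged: 1.
New component count: 1

Answer: 1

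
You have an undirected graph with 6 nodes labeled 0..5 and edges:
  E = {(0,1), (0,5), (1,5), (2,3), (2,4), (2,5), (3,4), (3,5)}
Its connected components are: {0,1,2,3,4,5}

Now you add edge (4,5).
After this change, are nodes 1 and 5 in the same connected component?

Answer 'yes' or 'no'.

Answer: yes

Derivation:
Initial components: {0,1,2,3,4,5}
Adding edge (4,5): both already in same component {0,1,2,3,4,5}. No change.
New components: {0,1,2,3,4,5}
Are 1 and 5 in the same component? yes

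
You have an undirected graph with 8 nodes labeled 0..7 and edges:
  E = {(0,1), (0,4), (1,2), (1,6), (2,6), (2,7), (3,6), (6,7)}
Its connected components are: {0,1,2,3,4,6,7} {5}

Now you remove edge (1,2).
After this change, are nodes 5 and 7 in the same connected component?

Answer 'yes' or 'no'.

Initial components: {0,1,2,3,4,6,7} {5}
Removing edge (1,2): not a bridge — component count unchanged at 2.
New components: {0,1,2,3,4,6,7} {5}
Are 5 and 7 in the same component? no

Answer: no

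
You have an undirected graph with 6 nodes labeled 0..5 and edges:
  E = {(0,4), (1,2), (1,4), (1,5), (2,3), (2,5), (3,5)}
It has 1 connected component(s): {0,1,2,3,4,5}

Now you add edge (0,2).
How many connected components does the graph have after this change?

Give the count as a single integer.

Initial component count: 1
Add (0,2): endpoints already in same component. Count unchanged: 1.
New component count: 1

Answer: 1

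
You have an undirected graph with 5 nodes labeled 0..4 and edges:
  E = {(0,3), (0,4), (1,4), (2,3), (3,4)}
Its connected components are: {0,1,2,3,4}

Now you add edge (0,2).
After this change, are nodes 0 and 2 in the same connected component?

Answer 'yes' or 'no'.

Answer: yes

Derivation:
Initial components: {0,1,2,3,4}
Adding edge (0,2): both already in same component {0,1,2,3,4}. No change.
New components: {0,1,2,3,4}
Are 0 and 2 in the same component? yes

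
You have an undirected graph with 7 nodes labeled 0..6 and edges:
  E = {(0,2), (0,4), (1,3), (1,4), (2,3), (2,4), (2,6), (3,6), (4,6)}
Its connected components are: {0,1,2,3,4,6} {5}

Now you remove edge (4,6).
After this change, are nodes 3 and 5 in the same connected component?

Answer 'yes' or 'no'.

Initial components: {0,1,2,3,4,6} {5}
Removing edge (4,6): not a bridge — component count unchanged at 2.
New components: {0,1,2,3,4,6} {5}
Are 3 and 5 in the same component? no

Answer: no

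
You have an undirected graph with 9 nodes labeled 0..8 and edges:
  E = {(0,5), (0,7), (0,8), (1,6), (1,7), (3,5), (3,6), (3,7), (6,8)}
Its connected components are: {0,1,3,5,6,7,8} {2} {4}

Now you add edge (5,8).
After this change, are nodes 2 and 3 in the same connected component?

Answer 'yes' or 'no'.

Answer: no

Derivation:
Initial components: {0,1,3,5,6,7,8} {2} {4}
Adding edge (5,8): both already in same component {0,1,3,5,6,7,8}. No change.
New components: {0,1,3,5,6,7,8} {2} {4}
Are 2 and 3 in the same component? no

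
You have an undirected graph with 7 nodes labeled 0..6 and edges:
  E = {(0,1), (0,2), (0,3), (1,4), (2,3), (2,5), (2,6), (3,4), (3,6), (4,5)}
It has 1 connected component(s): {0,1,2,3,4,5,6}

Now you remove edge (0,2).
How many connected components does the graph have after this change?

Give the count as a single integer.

Answer: 1

Derivation:
Initial component count: 1
Remove (0,2): not a bridge. Count unchanged: 1.
  After removal, components: {0,1,2,3,4,5,6}
New component count: 1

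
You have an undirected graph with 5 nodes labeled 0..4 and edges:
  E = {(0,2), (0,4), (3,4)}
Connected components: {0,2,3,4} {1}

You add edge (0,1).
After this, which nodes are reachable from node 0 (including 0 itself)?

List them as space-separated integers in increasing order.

Answer: 0 1 2 3 4

Derivation:
Before: nodes reachable from 0: {0,2,3,4}
Adding (0,1): merges 0's component with another. Reachability grows.
After: nodes reachable from 0: {0,1,2,3,4}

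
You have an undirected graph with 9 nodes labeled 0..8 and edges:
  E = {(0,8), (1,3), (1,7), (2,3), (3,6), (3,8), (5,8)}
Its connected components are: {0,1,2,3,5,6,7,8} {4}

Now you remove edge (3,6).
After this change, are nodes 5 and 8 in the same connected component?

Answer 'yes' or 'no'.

Answer: yes

Derivation:
Initial components: {0,1,2,3,5,6,7,8} {4}
Removing edge (3,6): it was a bridge — component count 2 -> 3.
New components: {0,1,2,3,5,7,8} {4} {6}
Are 5 and 8 in the same component? yes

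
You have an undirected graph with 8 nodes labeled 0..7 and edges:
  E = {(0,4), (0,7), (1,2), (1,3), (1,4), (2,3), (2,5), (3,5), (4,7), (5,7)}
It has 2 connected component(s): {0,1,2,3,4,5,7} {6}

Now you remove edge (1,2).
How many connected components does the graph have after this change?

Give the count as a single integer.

Answer: 2

Derivation:
Initial component count: 2
Remove (1,2): not a bridge. Count unchanged: 2.
  After removal, components: {0,1,2,3,4,5,7} {6}
New component count: 2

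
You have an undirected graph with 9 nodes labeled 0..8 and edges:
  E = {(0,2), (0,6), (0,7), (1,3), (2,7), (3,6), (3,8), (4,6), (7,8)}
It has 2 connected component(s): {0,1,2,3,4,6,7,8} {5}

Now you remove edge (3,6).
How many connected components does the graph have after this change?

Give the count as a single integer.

Answer: 2

Derivation:
Initial component count: 2
Remove (3,6): not a bridge. Count unchanged: 2.
  After removal, components: {0,1,2,3,4,6,7,8} {5}
New component count: 2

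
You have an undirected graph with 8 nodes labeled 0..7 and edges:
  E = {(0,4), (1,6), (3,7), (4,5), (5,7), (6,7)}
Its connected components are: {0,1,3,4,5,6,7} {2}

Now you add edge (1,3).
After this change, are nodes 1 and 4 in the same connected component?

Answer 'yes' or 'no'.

Answer: yes

Derivation:
Initial components: {0,1,3,4,5,6,7} {2}
Adding edge (1,3): both already in same component {0,1,3,4,5,6,7}. No change.
New components: {0,1,3,4,5,6,7} {2}
Are 1 and 4 in the same component? yes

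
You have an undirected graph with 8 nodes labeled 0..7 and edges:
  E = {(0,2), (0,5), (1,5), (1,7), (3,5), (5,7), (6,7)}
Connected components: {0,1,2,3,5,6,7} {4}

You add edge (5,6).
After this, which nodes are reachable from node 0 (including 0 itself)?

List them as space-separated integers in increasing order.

Answer: 0 1 2 3 5 6 7

Derivation:
Before: nodes reachable from 0: {0,1,2,3,5,6,7}
Adding (5,6): both endpoints already in same component. Reachability from 0 unchanged.
After: nodes reachable from 0: {0,1,2,3,5,6,7}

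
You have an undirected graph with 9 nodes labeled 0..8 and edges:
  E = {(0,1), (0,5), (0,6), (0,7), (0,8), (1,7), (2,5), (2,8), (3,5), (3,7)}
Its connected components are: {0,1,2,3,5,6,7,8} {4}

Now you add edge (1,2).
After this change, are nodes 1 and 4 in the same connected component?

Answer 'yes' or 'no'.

Initial components: {0,1,2,3,5,6,7,8} {4}
Adding edge (1,2): both already in same component {0,1,2,3,5,6,7,8}. No change.
New components: {0,1,2,3,5,6,7,8} {4}
Are 1 and 4 in the same component? no

Answer: no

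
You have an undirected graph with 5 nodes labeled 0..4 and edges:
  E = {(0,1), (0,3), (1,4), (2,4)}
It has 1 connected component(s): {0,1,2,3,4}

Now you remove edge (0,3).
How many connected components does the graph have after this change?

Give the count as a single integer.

Answer: 2

Derivation:
Initial component count: 1
Remove (0,3): it was a bridge. Count increases: 1 -> 2.
  After removal, components: {0,1,2,4} {3}
New component count: 2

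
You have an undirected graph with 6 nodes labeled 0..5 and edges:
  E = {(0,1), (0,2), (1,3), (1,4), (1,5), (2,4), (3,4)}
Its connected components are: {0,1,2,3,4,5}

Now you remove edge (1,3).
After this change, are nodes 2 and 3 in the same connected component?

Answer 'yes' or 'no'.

Initial components: {0,1,2,3,4,5}
Removing edge (1,3): not a bridge — component count unchanged at 1.
New components: {0,1,2,3,4,5}
Are 2 and 3 in the same component? yes

Answer: yes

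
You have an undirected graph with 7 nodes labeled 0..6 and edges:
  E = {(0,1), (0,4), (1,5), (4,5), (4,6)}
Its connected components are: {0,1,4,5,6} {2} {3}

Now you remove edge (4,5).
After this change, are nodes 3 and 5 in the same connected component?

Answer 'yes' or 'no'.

Answer: no

Derivation:
Initial components: {0,1,4,5,6} {2} {3}
Removing edge (4,5): not a bridge — component count unchanged at 3.
New components: {0,1,4,5,6} {2} {3}
Are 3 and 5 in the same component? no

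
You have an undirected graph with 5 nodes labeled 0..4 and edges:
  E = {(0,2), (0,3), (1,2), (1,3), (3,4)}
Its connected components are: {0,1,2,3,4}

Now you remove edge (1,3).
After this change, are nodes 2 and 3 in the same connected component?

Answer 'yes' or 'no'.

Answer: yes

Derivation:
Initial components: {0,1,2,3,4}
Removing edge (1,3): not a bridge — component count unchanged at 1.
New components: {0,1,2,3,4}
Are 2 and 3 in the same component? yes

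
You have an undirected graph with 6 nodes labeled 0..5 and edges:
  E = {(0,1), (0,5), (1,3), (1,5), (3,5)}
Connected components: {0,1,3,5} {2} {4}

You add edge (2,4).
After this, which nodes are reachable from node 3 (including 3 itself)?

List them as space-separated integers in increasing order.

Before: nodes reachable from 3: {0,1,3,5}
Adding (2,4): merges two components, but neither contains 3. Reachability from 3 unchanged.
After: nodes reachable from 3: {0,1,3,5}

Answer: 0 1 3 5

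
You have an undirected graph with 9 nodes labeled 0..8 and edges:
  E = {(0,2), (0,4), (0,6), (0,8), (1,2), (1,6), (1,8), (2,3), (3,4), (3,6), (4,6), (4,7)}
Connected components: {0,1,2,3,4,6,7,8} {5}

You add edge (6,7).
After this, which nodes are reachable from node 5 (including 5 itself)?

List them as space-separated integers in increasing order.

Answer: 5

Derivation:
Before: nodes reachable from 5: {5}
Adding (6,7): both endpoints already in same component. Reachability from 5 unchanged.
After: nodes reachable from 5: {5}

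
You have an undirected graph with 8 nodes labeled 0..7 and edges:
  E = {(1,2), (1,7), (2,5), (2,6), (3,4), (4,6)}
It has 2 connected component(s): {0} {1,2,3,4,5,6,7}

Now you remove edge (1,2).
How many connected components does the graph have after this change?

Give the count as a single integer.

Answer: 3

Derivation:
Initial component count: 2
Remove (1,2): it was a bridge. Count increases: 2 -> 3.
  After removal, components: {0} {1,7} {2,3,4,5,6}
New component count: 3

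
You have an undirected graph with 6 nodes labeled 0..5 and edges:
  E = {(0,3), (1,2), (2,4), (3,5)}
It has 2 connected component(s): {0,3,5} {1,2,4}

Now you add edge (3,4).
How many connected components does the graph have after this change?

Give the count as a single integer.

Initial component count: 2
Add (3,4): merges two components. Count decreases: 2 -> 1.
New component count: 1

Answer: 1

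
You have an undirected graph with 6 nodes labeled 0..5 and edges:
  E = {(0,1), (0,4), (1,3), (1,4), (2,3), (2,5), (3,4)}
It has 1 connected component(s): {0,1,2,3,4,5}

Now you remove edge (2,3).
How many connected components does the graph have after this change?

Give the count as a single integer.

Answer: 2

Derivation:
Initial component count: 1
Remove (2,3): it was a bridge. Count increases: 1 -> 2.
  After removal, components: {0,1,3,4} {2,5}
New component count: 2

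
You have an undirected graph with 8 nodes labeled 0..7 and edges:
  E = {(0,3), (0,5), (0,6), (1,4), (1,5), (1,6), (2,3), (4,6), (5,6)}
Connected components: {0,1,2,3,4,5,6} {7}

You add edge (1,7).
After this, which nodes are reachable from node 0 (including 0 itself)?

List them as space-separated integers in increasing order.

Before: nodes reachable from 0: {0,1,2,3,4,5,6}
Adding (1,7): merges 0's component with another. Reachability grows.
After: nodes reachable from 0: {0,1,2,3,4,5,6,7}

Answer: 0 1 2 3 4 5 6 7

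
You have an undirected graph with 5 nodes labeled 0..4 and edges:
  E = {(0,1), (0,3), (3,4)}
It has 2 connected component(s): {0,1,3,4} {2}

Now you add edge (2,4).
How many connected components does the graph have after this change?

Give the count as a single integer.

Answer: 1

Derivation:
Initial component count: 2
Add (2,4): merges two components. Count decreases: 2 -> 1.
New component count: 1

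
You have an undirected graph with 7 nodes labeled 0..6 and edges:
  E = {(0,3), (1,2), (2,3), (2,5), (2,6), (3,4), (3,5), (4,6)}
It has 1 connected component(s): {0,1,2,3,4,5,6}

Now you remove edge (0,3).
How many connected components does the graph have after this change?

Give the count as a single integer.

Answer: 2

Derivation:
Initial component count: 1
Remove (0,3): it was a bridge. Count increases: 1 -> 2.
  After removal, components: {0} {1,2,3,4,5,6}
New component count: 2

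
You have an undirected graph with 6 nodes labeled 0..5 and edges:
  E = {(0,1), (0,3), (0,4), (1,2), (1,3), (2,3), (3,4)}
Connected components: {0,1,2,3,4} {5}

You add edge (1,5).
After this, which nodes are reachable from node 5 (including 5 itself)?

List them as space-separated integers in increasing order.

Answer: 0 1 2 3 4 5

Derivation:
Before: nodes reachable from 5: {5}
Adding (1,5): merges 5's component with another. Reachability grows.
After: nodes reachable from 5: {0,1,2,3,4,5}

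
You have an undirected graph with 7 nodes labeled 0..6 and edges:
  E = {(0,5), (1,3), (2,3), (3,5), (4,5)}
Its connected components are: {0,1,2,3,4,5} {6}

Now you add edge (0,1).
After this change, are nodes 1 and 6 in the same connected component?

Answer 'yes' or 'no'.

Answer: no

Derivation:
Initial components: {0,1,2,3,4,5} {6}
Adding edge (0,1): both already in same component {0,1,2,3,4,5}. No change.
New components: {0,1,2,3,4,5} {6}
Are 1 and 6 in the same component? no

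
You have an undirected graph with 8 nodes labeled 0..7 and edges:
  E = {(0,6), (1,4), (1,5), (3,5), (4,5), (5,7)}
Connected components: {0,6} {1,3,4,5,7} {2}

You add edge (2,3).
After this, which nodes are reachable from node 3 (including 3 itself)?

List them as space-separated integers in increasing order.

Before: nodes reachable from 3: {1,3,4,5,7}
Adding (2,3): merges 3's component with another. Reachability grows.
After: nodes reachable from 3: {1,2,3,4,5,7}

Answer: 1 2 3 4 5 7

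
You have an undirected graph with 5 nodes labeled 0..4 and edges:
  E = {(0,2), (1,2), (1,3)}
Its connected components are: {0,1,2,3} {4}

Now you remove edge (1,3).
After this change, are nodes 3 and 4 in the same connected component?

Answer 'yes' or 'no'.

Answer: no

Derivation:
Initial components: {0,1,2,3} {4}
Removing edge (1,3): it was a bridge — component count 2 -> 3.
New components: {0,1,2} {3} {4}
Are 3 and 4 in the same component? no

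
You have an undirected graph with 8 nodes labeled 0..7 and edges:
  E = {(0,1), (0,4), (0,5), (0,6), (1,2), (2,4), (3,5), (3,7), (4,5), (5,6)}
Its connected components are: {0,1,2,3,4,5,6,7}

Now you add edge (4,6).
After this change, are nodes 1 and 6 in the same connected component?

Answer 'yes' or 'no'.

Initial components: {0,1,2,3,4,5,6,7}
Adding edge (4,6): both already in same component {0,1,2,3,4,5,6,7}. No change.
New components: {0,1,2,3,4,5,6,7}
Are 1 and 6 in the same component? yes

Answer: yes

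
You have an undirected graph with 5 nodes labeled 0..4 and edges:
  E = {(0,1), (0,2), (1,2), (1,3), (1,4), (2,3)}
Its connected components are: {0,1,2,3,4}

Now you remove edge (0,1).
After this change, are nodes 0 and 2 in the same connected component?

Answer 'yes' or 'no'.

Answer: yes

Derivation:
Initial components: {0,1,2,3,4}
Removing edge (0,1): not a bridge — component count unchanged at 1.
New components: {0,1,2,3,4}
Are 0 and 2 in the same component? yes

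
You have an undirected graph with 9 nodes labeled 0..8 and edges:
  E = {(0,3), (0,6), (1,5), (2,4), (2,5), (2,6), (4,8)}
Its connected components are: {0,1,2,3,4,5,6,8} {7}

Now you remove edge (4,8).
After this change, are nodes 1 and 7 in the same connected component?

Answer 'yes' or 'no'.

Answer: no

Derivation:
Initial components: {0,1,2,3,4,5,6,8} {7}
Removing edge (4,8): it was a bridge — component count 2 -> 3.
New components: {0,1,2,3,4,5,6} {7} {8}
Are 1 and 7 in the same component? no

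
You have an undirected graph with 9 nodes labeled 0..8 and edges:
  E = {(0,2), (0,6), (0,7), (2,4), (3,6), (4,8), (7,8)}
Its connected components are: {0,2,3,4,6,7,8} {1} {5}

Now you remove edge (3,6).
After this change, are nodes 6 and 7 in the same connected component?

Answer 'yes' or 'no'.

Answer: yes

Derivation:
Initial components: {0,2,3,4,6,7,8} {1} {5}
Removing edge (3,6): it was a bridge — component count 3 -> 4.
New components: {0,2,4,6,7,8} {1} {3} {5}
Are 6 and 7 in the same component? yes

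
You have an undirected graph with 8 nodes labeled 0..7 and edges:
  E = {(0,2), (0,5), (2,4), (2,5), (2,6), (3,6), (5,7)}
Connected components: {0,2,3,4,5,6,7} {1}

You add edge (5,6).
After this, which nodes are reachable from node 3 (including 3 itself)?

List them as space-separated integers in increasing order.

Answer: 0 2 3 4 5 6 7

Derivation:
Before: nodes reachable from 3: {0,2,3,4,5,6,7}
Adding (5,6): both endpoints already in same component. Reachability from 3 unchanged.
After: nodes reachable from 3: {0,2,3,4,5,6,7}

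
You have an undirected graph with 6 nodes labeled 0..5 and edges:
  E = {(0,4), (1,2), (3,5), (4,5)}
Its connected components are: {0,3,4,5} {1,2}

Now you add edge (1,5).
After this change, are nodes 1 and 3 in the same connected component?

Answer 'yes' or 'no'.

Initial components: {0,3,4,5} {1,2}
Adding edge (1,5): merges {1,2} and {0,3,4,5}.
New components: {0,1,2,3,4,5}
Are 1 and 3 in the same component? yes

Answer: yes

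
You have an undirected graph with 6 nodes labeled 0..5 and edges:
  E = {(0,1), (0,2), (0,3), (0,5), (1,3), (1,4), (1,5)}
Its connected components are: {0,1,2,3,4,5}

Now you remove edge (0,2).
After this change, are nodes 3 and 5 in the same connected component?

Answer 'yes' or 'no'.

Initial components: {0,1,2,3,4,5}
Removing edge (0,2): it was a bridge — component count 1 -> 2.
New components: {0,1,3,4,5} {2}
Are 3 and 5 in the same component? yes

Answer: yes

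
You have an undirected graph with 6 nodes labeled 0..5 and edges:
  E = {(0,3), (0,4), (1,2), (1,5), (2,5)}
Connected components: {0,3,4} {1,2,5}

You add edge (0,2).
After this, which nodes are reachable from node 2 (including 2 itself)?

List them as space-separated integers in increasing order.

Answer: 0 1 2 3 4 5

Derivation:
Before: nodes reachable from 2: {1,2,5}
Adding (0,2): merges 2's component with another. Reachability grows.
After: nodes reachable from 2: {0,1,2,3,4,5}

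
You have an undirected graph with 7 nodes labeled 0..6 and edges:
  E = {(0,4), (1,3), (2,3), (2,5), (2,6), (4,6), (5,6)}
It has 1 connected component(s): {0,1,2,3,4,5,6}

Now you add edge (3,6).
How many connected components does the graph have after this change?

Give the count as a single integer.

Answer: 1

Derivation:
Initial component count: 1
Add (3,6): endpoints already in same component. Count unchanged: 1.
New component count: 1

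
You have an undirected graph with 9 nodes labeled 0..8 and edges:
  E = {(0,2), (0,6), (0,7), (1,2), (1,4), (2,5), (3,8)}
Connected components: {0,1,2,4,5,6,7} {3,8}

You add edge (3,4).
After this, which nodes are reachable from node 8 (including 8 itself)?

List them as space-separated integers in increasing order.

Before: nodes reachable from 8: {3,8}
Adding (3,4): merges 8's component with another. Reachability grows.
After: nodes reachable from 8: {0,1,2,3,4,5,6,7,8}

Answer: 0 1 2 3 4 5 6 7 8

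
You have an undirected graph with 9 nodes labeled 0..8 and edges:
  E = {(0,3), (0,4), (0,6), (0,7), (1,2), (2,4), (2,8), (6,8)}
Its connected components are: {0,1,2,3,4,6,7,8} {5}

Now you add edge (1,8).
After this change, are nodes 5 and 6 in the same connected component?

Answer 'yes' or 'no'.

Initial components: {0,1,2,3,4,6,7,8} {5}
Adding edge (1,8): both already in same component {0,1,2,3,4,6,7,8}. No change.
New components: {0,1,2,3,4,6,7,8} {5}
Are 5 and 6 in the same component? no

Answer: no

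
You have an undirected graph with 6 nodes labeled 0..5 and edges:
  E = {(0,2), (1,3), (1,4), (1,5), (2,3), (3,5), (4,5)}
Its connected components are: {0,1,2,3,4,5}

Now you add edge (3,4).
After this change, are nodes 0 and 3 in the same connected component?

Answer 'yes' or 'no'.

Initial components: {0,1,2,3,4,5}
Adding edge (3,4): both already in same component {0,1,2,3,4,5}. No change.
New components: {0,1,2,3,4,5}
Are 0 and 3 in the same component? yes

Answer: yes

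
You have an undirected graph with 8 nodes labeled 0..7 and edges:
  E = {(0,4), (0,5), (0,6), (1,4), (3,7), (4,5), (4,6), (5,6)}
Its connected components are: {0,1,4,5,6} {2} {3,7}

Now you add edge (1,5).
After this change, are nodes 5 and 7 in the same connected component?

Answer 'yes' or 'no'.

Answer: no

Derivation:
Initial components: {0,1,4,5,6} {2} {3,7}
Adding edge (1,5): both already in same component {0,1,4,5,6}. No change.
New components: {0,1,4,5,6} {2} {3,7}
Are 5 and 7 in the same component? no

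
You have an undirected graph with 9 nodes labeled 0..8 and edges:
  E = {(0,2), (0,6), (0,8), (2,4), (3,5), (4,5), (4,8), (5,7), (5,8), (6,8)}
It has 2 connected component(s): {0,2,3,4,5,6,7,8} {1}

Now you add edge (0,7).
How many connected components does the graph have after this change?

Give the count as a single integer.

Initial component count: 2
Add (0,7): endpoints already in same component. Count unchanged: 2.
New component count: 2

Answer: 2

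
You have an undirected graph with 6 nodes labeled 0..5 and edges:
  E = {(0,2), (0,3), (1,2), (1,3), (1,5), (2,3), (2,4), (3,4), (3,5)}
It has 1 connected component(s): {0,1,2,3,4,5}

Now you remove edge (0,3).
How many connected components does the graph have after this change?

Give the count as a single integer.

Answer: 1

Derivation:
Initial component count: 1
Remove (0,3): not a bridge. Count unchanged: 1.
  After removal, components: {0,1,2,3,4,5}
New component count: 1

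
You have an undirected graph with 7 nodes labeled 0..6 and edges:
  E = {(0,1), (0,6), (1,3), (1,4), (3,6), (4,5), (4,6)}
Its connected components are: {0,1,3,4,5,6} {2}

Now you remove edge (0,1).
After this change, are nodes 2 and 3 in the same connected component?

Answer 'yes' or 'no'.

Answer: no

Derivation:
Initial components: {0,1,3,4,5,6} {2}
Removing edge (0,1): not a bridge — component count unchanged at 2.
New components: {0,1,3,4,5,6} {2}
Are 2 and 3 in the same component? no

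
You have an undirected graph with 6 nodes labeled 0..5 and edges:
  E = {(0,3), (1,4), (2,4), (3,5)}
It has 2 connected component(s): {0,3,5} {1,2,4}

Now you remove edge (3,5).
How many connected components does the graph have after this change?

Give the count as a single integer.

Initial component count: 2
Remove (3,5): it was a bridge. Count increases: 2 -> 3.
  After removal, components: {0,3} {1,2,4} {5}
New component count: 3

Answer: 3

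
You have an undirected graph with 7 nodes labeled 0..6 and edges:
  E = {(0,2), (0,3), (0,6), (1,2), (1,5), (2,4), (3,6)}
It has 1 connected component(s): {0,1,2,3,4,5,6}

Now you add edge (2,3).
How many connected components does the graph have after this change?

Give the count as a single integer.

Answer: 1

Derivation:
Initial component count: 1
Add (2,3): endpoints already in same component. Count unchanged: 1.
New component count: 1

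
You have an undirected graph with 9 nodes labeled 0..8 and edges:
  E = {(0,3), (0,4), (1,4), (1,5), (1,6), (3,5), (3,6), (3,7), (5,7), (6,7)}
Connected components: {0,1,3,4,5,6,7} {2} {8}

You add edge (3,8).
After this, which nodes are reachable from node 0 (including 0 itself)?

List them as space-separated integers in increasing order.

Before: nodes reachable from 0: {0,1,3,4,5,6,7}
Adding (3,8): merges 0's component with another. Reachability grows.
After: nodes reachable from 0: {0,1,3,4,5,6,7,8}

Answer: 0 1 3 4 5 6 7 8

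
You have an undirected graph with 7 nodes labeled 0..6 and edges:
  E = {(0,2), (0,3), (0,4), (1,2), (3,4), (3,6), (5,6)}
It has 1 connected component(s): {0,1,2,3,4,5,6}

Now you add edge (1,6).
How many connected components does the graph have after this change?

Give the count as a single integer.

Answer: 1

Derivation:
Initial component count: 1
Add (1,6): endpoints already in same component. Count unchanged: 1.
New component count: 1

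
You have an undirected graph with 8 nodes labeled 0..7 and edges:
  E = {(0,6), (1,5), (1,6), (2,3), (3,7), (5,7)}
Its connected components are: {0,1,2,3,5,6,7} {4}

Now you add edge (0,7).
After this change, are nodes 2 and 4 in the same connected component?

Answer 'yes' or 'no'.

Answer: no

Derivation:
Initial components: {0,1,2,3,5,6,7} {4}
Adding edge (0,7): both already in same component {0,1,2,3,5,6,7}. No change.
New components: {0,1,2,3,5,6,7} {4}
Are 2 and 4 in the same component? no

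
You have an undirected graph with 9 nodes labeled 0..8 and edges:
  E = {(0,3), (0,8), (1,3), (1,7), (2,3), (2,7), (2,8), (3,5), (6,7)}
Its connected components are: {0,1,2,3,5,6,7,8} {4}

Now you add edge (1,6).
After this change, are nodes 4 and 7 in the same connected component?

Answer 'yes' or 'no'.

Initial components: {0,1,2,3,5,6,7,8} {4}
Adding edge (1,6): both already in same component {0,1,2,3,5,6,7,8}. No change.
New components: {0,1,2,3,5,6,7,8} {4}
Are 4 and 7 in the same component? no

Answer: no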